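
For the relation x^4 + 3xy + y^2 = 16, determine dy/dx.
Differentiate both sides with respect to x, treating y as y(x). By the chain rule, any term containing y contributes a factor of y' = dy/dx when we differentiate it.

Move every term to one side and write the relation as F(x, y) = 0. Term by term,
  d/dx[x^4] = 4x^3
  d/dx[3xy] = 3x·y' + 3y
  d/dx[y^2] = 2y·y'
  d/dx[-16] = 0

The pieces without y' make up ∂F/∂x and the coefficient of y' is ∂F/∂y:
  ∂F/∂x = 4x^3 + 3y,
  ∂F/∂y = 3x + 2y.

Since d/dx[F] = ∂F/∂x + (∂F/∂y)·y' = 0, solve for y':
  (∂F/∂y)·y' = -∂F/∂x
  dy/dx = -(∂F/∂x)/(∂F/∂y) = -(4x^3 + 3y)/(3x + 2y) = (-4x^3 - 3y)/(3x + 2y)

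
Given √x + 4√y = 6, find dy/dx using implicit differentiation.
Take d/dx of both sides. Since y is implicitly a function of x, the chain rule attaches a y' = dy/dx factor whenever we differentiate through y.

Set F(x, y) = (left side) − (right side), so the curve is F = 0. Differentiating each term of F:
  d/dx[√(x)] = 1/(2√(x))
  d/dx[4√(y)] = 2·y'/√(y)
  d/dx[-6] = 0

Collecting, the y'-free part is the partial derivative in x and the y' coefficient is the partial derivative in y:
  ∂F/∂x = 1/(2√(x))
  ∂F/∂y = 2/√(y)

so d/dx[F(x, y(x))] = ∂F/∂x + (∂F/∂y)·y' = 0. Rearranging,
  dy/dx = -(∂F/∂x)/(∂F/∂y) = -(1/(2√(x)))/(2/√(y)) = -√(y)/(4√(x))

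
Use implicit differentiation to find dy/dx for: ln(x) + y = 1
Differentiate the relation implicitly: treat y = y(x) and apply the chain rule, so every y-derivative picks up a y' = dy/dx factor.

With everything moved to the left-hand side, differentiate term by term:
  d/dx[y] = y'
  d/dx[ln(x)] = 1/x
  d/dx[-1] = 0

Separating the contributions that come from x directly and those that come through y:
  without y':      1/x
  multiplying y':  1

so (1/x) + (1)·y' = 0, and therefore
  dy/dx = -(1/x)/(1) = -1/x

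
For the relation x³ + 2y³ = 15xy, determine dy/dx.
Take d/dx of both sides. Since y is implicitly a function of x, the chain rule attaches a y' = dy/dx factor whenever we differentiate through y.

Set F(x, y) = (left side) − (right side), so the curve is F = 0. Differentiating each term of F:
  d/dx[x^3] = 3x^2
  d/dx[-15xy] = -15x·y' - 15y
  d/dx[2y^3] = 6y^2·y'

Collecting, the y'-free part is the partial derivative in x and the y' coefficient is the partial derivative in y:
  ∂F/∂x = 3x^2 - 15y
  ∂F/∂y = -15x + 6y^2

so d/dx[F(x, y(x))] = ∂F/∂x + (∂F/∂y)·y' = 0. Rearranging,
  dy/dx = -(∂F/∂x)/(∂F/∂y) = -(3x^2 - 15y)/(-15x + 6y^2) = (x^2 - 5y)/(5x - 2y^2)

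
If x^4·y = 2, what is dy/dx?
Differentiate the relation implicitly: treat y = y(x) and apply the chain rule, so every y-derivative picks up a y' = dy/dx factor.

With everything moved to the left-hand side, differentiate term by term:
  d/dx[x^4y] = x^4·y' + 4x^3y
  d/dx[-2] = 0

Separating the contributions that come from x directly and those that come through y:
  without y':      4x^3y
  multiplying y':  x^4

so (4x^3y) + (x^4)·y' = 0, and therefore
  dy/dx = -(4x^3y)/(x^4) = -4y/x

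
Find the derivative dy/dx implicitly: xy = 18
Take d/dx of both sides. Since y is implicitly a function of x, the chain rule attaches a y' = dy/dx factor whenever we differentiate through y.

Set F(x, y) = (left side) − (right side), so the curve is F = 0. Differentiating each term of F:
  d/dx[xy] = x·y' + y
  d/dx[-18] = 0

Collecting, the y'-free part is the partial derivative in x and the y' coefficient is the partial derivative in y:
  ∂F/∂x = y
  ∂F/∂y = x

so d/dx[F(x, y(x))] = ∂F/∂x + (∂F/∂y)·y' = 0. Rearranging,
  dy/dx = -(∂F/∂x)/(∂F/∂y) = -(y)/(x) = -y/x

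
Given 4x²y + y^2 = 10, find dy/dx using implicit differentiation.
Apply d/dx to both sides, remembering that y depends on x. Each occurrence of y therefore brings in a y' = dy/dx via the chain rule.

With F(x, y) equal to the left-hand side minus the right, differentiate F term by term:
  d/dx[4x^2y] = 4x^2·y' + 8xy
  d/dx[y^2] = 2y·y'
  d/dx[-10] = 0
Adding these up, d/dx[F] = 0 becomes
  (8xy) + (4x^2 + 2y)·y' = 0,
so isolating y',
  dy/dx = -(8xy)/(4x^2 + 2y) = -4xy/(2x^2 + y)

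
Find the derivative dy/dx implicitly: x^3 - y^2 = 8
Apply d/dx to both sides, remembering that y depends on x. Each occurrence of y therefore brings in a y' = dy/dx via the chain rule.

With F(x, y) equal to the left-hand side minus the right, differentiate F term by term:
  d/dx[x^3] = 3x^2
  d/dx[-y^2] = -2y·y'
  d/dx[-8] = 0
Adding these up, d/dx[F] = 0 becomes
  (3x^2) + (-2y)·y' = 0,
so isolating y',
  dy/dx = -(3x^2)/(-2y) = 3x^2/(2y)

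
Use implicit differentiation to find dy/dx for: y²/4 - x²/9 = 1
Apply d/dx to both sides, remembering that y depends on x. Each occurrence of y therefore brings in a y' = dy/dx via the chain rule.

With F(x, y) equal to the left-hand side minus the right, differentiate F term by term:
  d/dx[-x^2/9] = -2x/9
  d/dx[y^2/4] = y·y'/2
  d/dx[-1] = 0
Adding these up, d/dx[F] = 0 becomes
  (-2x/9) + (y/2)·y' = 0,
so isolating y',
  dy/dx = -(-2x/9)/(y/2) = 4x/(9y)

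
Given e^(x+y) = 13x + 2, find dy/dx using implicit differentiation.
Differentiate both sides with respect to x, treating y as y(x). By the chain rule, any term containing y contributes a factor of y' = dy/dx when we differentiate it.

Move every term to one side and write the relation as F(x, y) = 0. Term by term,
  d/dx[-13x] = -13
  d/dx[e^(x + y)] = (y' + 1)·e^(x + y)
  d/dx[-2] = 0

The pieces without y' make up ∂F/∂x and the coefficient of y' is ∂F/∂y:
  ∂F/∂x = e^(x + y) - 13,
  ∂F/∂y = e^(x + y).

Since d/dx[F] = ∂F/∂x + (∂F/∂y)·y' = 0, solve for y':
  (∂F/∂y)·y' = -∂F/∂x
  dy/dx = -(∂F/∂x)/(∂F/∂y) = -(e^(x + y) - 13)/(e^(x + y)) = 13e^(-x - y) - 1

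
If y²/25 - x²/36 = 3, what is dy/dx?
Apply d/dx to both sides, remembering that y depends on x. Each occurrence of y therefore brings in a y' = dy/dx via the chain rule.

With F(x, y) equal to the left-hand side minus the right, differentiate F term by term:
  d/dx[-x^2/36] = -x/18
  d/dx[y^2/25] = 2y·y'/25
  d/dx[-3] = 0
Adding these up, d/dx[F] = 0 becomes
  (-x/18) + (2y/25)·y' = 0,
so isolating y',
  dy/dx = -(-x/18)/(2y/25) = 25x/(36y)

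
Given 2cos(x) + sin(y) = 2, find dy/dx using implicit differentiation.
Take d/dx of both sides. Since y is implicitly a function of x, the chain rule attaches a y' = dy/dx factor whenever we differentiate through y.

Set F(x, y) = (left side) − (right side), so the curve is F = 0. Differentiating each term of F:
  d/dx[sin(y)] = y'·cos(y)
  d/dx[2cos(x)] = -2sin(x)
  d/dx[-2] = 0

Collecting, the y'-free part is the partial derivative in x and the y' coefficient is the partial derivative in y:
  ∂F/∂x = -2sin(x)
  ∂F/∂y = cos(y)

so d/dx[F(x, y(x))] = ∂F/∂x + (∂F/∂y)·y' = 0. Rearranging,
  dy/dx = -(∂F/∂x)/(∂F/∂y) = -(-2sin(x))/(cos(y)) = 2sin(x)/cos(y)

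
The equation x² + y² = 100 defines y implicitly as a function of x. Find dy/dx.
Differentiate both sides with respect to x, treating y as y(x). By the chain rule, any term containing y contributes a factor of y' = dy/dx when we differentiate it.

Move every term to one side and write the relation as F(x, y) = 0. Term by term,
  d/dx[x^2] = 2x
  d/dx[y^2] = 2y·y'
  d/dx[-100] = 0

The pieces without y' make up ∂F/∂x and the coefficient of y' is ∂F/∂y:
  ∂F/∂x = 2x,
  ∂F/∂y = 2y.

Since d/dx[F] = ∂F/∂x + (∂F/∂y)·y' = 0, solve for y':
  (∂F/∂y)·y' = -∂F/∂x
  dy/dx = -(∂F/∂x)/(∂F/∂y) = -(2x)/(2y) = -x/y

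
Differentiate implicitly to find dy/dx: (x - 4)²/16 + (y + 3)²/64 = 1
Apply d/dx to both sides, remembering that y depends on x. Each occurrence of y therefore brings in a y' = dy/dx via the chain rule.

With F(x, y) equal to the left-hand side minus the right, differentiate F term by term:
  d/dx[(x - 4)^2/16] = x/8 - 1/2
  d/dx[(y + 3)^2/64] = y'(y + 3)/32
  d/dx[-1] = 0
Adding these up, d/dx[F] = 0 becomes
  (x/8 - 1/2) + (y/32 + 3/32)·y' = 0,
so isolating y',
  dy/dx = -(x/8 - 1/2)/(y/32 + 3/32)
        = -((x - 4)/8)/((y + 3)/32) = 4(4 - x)/(y + 3)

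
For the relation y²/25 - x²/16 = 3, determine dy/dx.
Apply d/dx to both sides, remembering that y depends on x. Each occurrence of y therefore brings in a y' = dy/dx via the chain rule.

With F(x, y) equal to the left-hand side minus the right, differentiate F term by term:
  d/dx[-x^2/16] = -x/8
  d/dx[y^2/25] = 2y·y'/25
  d/dx[-3] = 0
Adding these up, d/dx[F] = 0 becomes
  (-x/8) + (2y/25)·y' = 0,
so isolating y',
  dy/dx = -(-x/8)/(2y/25) = 25x/(16y)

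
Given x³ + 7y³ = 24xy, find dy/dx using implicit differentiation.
Take d/dx of both sides. Since y is implicitly a function of x, the chain rule attaches a y' = dy/dx factor whenever we differentiate through y.

Set F(x, y) = (left side) − (right side), so the curve is F = 0. Differentiating each term of F:
  d/dx[x^3] = 3x^2
  d/dx[-24xy] = -24x·y' - 24y
  d/dx[7y^3] = 21y^2·y'

Collecting, the y'-free part is the partial derivative in x and the y' coefficient is the partial derivative in y:
  ∂F/∂x = 3x^2 - 24y
  ∂F/∂y = -24x + 21y^2

so d/dx[F(x, y(x))] = ∂F/∂x + (∂F/∂y)·y' = 0. Rearranging,
  dy/dx = -(∂F/∂x)/(∂F/∂y) = -(3x^2 - 24y)/(-24x + 21y^2) = (x^2 - 8y)/(8x - 7y^2)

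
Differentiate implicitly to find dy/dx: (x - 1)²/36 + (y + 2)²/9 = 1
Differentiate both sides with respect to x, treating y as y(x). By the chain rule, any term containing y contributes a factor of y' = dy/dx when we differentiate it.

Move every term to one side and write the relation as F(x, y) = 0. Term by term,
  d/dx[(x - 1)^2/36] = x/18 - 1/18
  d/dx[(y + 2)^2/9] = 2·y'(y + 2)/9
  d/dx[-1] = 0

The pieces without y' make up ∂F/∂x and the coefficient of y' is ∂F/∂y:
  ∂F/∂x = x/18 - 1/18,
  ∂F/∂y = 2y/9 + 4/9.

Since d/dx[F] = ∂F/∂x + (∂F/∂y)·y' = 0, solve for y':
  (∂F/∂y)·y' = -∂F/∂x
  dy/dx = -(∂F/∂x)/(∂F/∂y) = -(x/18 - 1/18)/(2y/9 + 4/9)
        = -((x - 1)/18)/(2(y + 2)/9) = (1 - x)/(4(y + 2))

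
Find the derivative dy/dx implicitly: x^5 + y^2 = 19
Apply d/dx to both sides, remembering that y depends on x. Each occurrence of y therefore brings in a y' = dy/dx via the chain rule.

With F(x, y) equal to the left-hand side minus the right, differentiate F term by term:
  d/dx[x^5] = 5x^4
  d/dx[y^2] = 2y·y'
  d/dx[-19] = 0
Adding these up, d/dx[F] = 0 becomes
  (5x^4) + (2y)·y' = 0,
so isolating y',
  dy/dx = -(5x^4)/(2y) = -5x^4/(2y)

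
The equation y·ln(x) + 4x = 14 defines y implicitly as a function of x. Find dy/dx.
Take d/dx of both sides. Since y is implicitly a function of x, the chain rule attaches a y' = dy/dx factor whenever we differentiate through y.

Set F(x, y) = (left side) − (right side), so the curve is F = 0. Differentiating each term of F:
  d/dx[4x] = 4
  d/dx[y·ln(x)] = y'·ln(x) + y/x
  d/dx[-14] = 0

Collecting, the y'-free part is the partial derivative in x and the y' coefficient is the partial derivative in y:
  ∂F/∂x = 4 + y/x
  ∂F/∂y = ln(x)

so d/dx[F(x, y(x))] = ∂F/∂x + (∂F/∂y)·y' = 0. Rearranging,
  dy/dx = -(∂F/∂x)/(∂F/∂y) = -(4 + y/x)/(ln(x))
        = -((4x + y)/x)/(ln(x)) = (-4x - y)/(x·ln(x))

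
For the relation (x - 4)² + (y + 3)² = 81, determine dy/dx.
Apply d/dx to both sides, remembering that y depends on x. Each occurrence of y therefore brings in a y' = dy/dx via the chain rule.

With F(x, y) equal to the left-hand side minus the right, differentiate F term by term:
  d/dx[(x - 4)^2] = 2x - 8
  d/dx[(y + 3)^2] = 2·y'(y + 3)
  d/dx[-81] = 0
Adding these up, d/dx[F] = 0 becomes
  (2x - 8) + (2y + 6)·y' = 0,
so isolating y',
  dy/dx = -(2x - 8)/(2y + 6) = (4 - x)/(y + 3)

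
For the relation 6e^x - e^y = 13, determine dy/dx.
Take d/dx of both sides. Since y is implicitly a function of x, the chain rule attaches a y' = dy/dx factor whenever we differentiate through y.

Set F(x, y) = (left side) − (right side), so the curve is F = 0. Differentiating each term of F:
  d/dx[6e^(x)] = 6e^(x)
  d/dx[-e^(y)] = -y'·e^(y)
  d/dx[-13] = 0

Collecting, the y'-free part is the partial derivative in x and the y' coefficient is the partial derivative in y:
  ∂F/∂x = 6e^(x)
  ∂F/∂y = -e^(y)

so d/dx[F(x, y(x))] = ∂F/∂x + (∂F/∂y)·y' = 0. Rearranging,
  dy/dx = -(∂F/∂x)/(∂F/∂y) = -(6e^(x))/(-e^(y)) = 6e^(x - y)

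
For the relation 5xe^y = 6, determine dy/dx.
Differentiate both sides with respect to x, treating y as y(x). By the chain rule, any term containing y contributes a factor of y' = dy/dx when we differentiate it.

Move every term to one side and write the relation as F(x, y) = 0. Term by term,
  d/dx[5x·e^(y)] = 5x·y'·e^(y) + 5e^(y)
  d/dx[-6] = 0

The pieces without y' make up ∂F/∂x and the coefficient of y' is ∂F/∂y:
  ∂F/∂x = 5e^(y),
  ∂F/∂y = 5x·e^(y).

Since d/dx[F] = ∂F/∂x + (∂F/∂y)·y' = 0, solve for y':
  (∂F/∂y)·y' = -∂F/∂x
  dy/dx = -(∂F/∂x)/(∂F/∂y) = -(5e^(y))/(5x·e^(y)) = -1/x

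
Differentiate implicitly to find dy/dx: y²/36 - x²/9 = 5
Take d/dx of both sides. Since y is implicitly a function of x, the chain rule attaches a y' = dy/dx factor whenever we differentiate through y.

Set F(x, y) = (left side) − (right side), so the curve is F = 0. Differentiating each term of F:
  d/dx[-x^2/9] = -2x/9
  d/dx[y^2/36] = y·y'/18
  d/dx[-5] = 0

Collecting, the y'-free part is the partial derivative in x and the y' coefficient is the partial derivative in y:
  ∂F/∂x = -2x/9
  ∂F/∂y = y/18

so d/dx[F(x, y(x))] = ∂F/∂x + (∂F/∂y)·y' = 0. Rearranging,
  dy/dx = -(∂F/∂x)/(∂F/∂y) = -(-2x/9)/(y/18) = 4x/y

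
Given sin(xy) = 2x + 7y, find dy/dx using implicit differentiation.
Differentiate both sides with respect to x, treating y as y(x). By the chain rule, any term containing y contributes a factor of y' = dy/dx when we differentiate it.

Move every term to one side and write the relation as F(x, y) = 0. Term by term,
  d/dx[-2x] = -2
  d/dx[-7y] = -7·y'
  d/dx[sin(xy)] = (x·y' + y)·cos(xy)

The pieces without y' make up ∂F/∂x and the coefficient of y' is ∂F/∂y:
  ∂F/∂x = y·cos(xy) - 2,
  ∂F/∂y = x·cos(xy) - 7.

Since d/dx[F] = ∂F/∂x + (∂F/∂y)·y' = 0, solve for y':
  (∂F/∂y)·y' = -∂F/∂x
  dy/dx = -(∂F/∂x)/(∂F/∂y) = -(y·cos(xy) - 2)/(x·cos(xy) - 7) = (-y·cos(xy) + 2)/(x·cos(xy) - 7)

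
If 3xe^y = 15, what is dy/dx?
Apply d/dx to both sides, remembering that y depends on x. Each occurrence of y therefore brings in a y' = dy/dx via the chain rule.

With F(x, y) equal to the left-hand side minus the right, differentiate F term by term:
  d/dx[3x·e^(y)] = 3x·y'·e^(y) + 3e^(y)
  d/dx[-15] = 0
Adding these up, d/dx[F] = 0 becomes
  (3e^(y)) + (3x·e^(y))·y' = 0,
so isolating y',
  dy/dx = -(3e^(y))/(3x·e^(y)) = -1/x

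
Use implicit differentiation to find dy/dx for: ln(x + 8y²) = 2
Differentiate the relation implicitly: treat y = y(x) and apply the chain rule, so every y-derivative picks up a y' = dy/dx factor.

With everything moved to the left-hand side, differentiate term by term:
  d/dx[ln(x + 8y^2)] = (16y·y' + 1)/(x + 8y^2)
  d/dx[-2] = 0

Separating the contributions that come from x directly and those that come through y:
  without y':      1/(x + 8y^2)
  multiplying y':  16y/(x + 8y^2)

so (1/(x + 8y^2)) + (16y/(x + 8y^2))·y' = 0, and therefore
  dy/dx = -(1/(x + 8y^2))/(16y/(x + 8y^2)) = -1/(16y)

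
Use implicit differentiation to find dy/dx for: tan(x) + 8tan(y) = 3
Apply d/dx to both sides, remembering that y depends on x. Each occurrence of y therefore brings in a y' = dy/dx via the chain rule.

With F(x, y) equal to the left-hand side minus the right, differentiate F term by term:
  d/dx[tan(x)] = tan(x)^2 + 1
  d/dx[8tan(y)] = 8·y'(tan(y)^2 + 1)
  d/dx[-3] = 0
Adding these up, d/dx[F] = 0 becomes
  (tan(x)^2 + 1) + (8tan(y)^2 + 8)·y' = 0,
so isolating y',
  dy/dx = -(tan(x)^2 + 1)/(8tan(y)^2 + 8) = -cos(y)^2/(8cos(x)^2)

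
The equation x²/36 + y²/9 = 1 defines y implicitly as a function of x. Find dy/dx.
Apply d/dx to both sides, remembering that y depends on x. Each occurrence of y therefore brings in a y' = dy/dx via the chain rule.

With F(x, y) equal to the left-hand side minus the right, differentiate F term by term:
  d/dx[x^2/36] = x/18
  d/dx[y^2/9] = 2y·y'/9
  d/dx[-1] = 0
Adding these up, d/dx[F] = 0 becomes
  (x/18) + (2y/9)·y' = 0,
so isolating y',
  dy/dx = -(x/18)/(2y/9) = -x/(4y)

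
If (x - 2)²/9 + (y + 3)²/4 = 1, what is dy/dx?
Take d/dx of both sides. Since y is implicitly a function of x, the chain rule attaches a y' = dy/dx factor whenever we differentiate through y.

Set F(x, y) = (left side) − (right side), so the curve is F = 0. Differentiating each term of F:
  d/dx[(x - 2)^2/9] = 2x/9 - 4/9
  d/dx[(y + 3)^2/4] = y'(y + 3)/2
  d/dx[-1] = 0

Collecting, the y'-free part is the partial derivative in x and the y' coefficient is the partial derivative in y:
  ∂F/∂x = 2x/9 - 4/9
  ∂F/∂y = y/2 + 3/2

so d/dx[F(x, y(x))] = ∂F/∂x + (∂F/∂y)·y' = 0. Rearranging,
  dy/dx = -(∂F/∂x)/(∂F/∂y) = -(2x/9 - 4/9)/(y/2 + 3/2)
        = -(2(x - 2)/9)/((y + 3)/2) = 4(2 - x)/(9(y + 3))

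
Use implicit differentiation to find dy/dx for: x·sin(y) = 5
Apply d/dx to both sides, remembering that y depends on x. Each occurrence of y therefore brings in a y' = dy/dx via the chain rule.

With F(x, y) equal to the left-hand side minus the right, differentiate F term by term:
  d/dx[x·sin(y)] = x·y'·cos(y) + sin(y)
  d/dx[-5] = 0
Adding these up, d/dx[F] = 0 becomes
  (sin(y)) + (x·cos(y))·y' = 0,
so isolating y',
  dy/dx = -(sin(y))/(x·cos(y)) = -tan(y)/x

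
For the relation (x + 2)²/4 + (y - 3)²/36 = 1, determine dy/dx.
Differentiate the relation implicitly: treat y = y(x) and apply the chain rule, so every y-derivative picks up a y' = dy/dx factor.

With everything moved to the left-hand side, differentiate term by term:
  d/dx[(x + 2)^2/4] = x/2 + 1
  d/dx[(y - 3)^2/36] = y'(y - 3)/18
  d/dx[-1] = 0

Separating the contributions that come from x directly and those that come through y:
  without y':      x/2 + 1
  multiplying y':  y/18 - 1/6

so (x/2 + 1) + (y/18 - 1/6)·y' = 0, and therefore
  dy/dx = -(x/2 + 1)/(y/18 - 1/6)
        = -((x + 2)/2)/((y - 3)/18) = 9(-x - 2)/(y - 3)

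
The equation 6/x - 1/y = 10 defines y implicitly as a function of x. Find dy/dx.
Apply d/dx to both sides, remembering that y depends on x. Each occurrence of y therefore brings in a y' = dy/dx via the chain rule.

With F(x, y) equal to the left-hand side minus the right, differentiate F term by term:
  d/dx[-1/y] = y'/y^2
  d/dx[6/x] = -6/x^2
  d/dx[-10] = 0
Adding these up, d/dx[F] = 0 becomes
  (-6/x^2) + (y^(-2))·y' = 0,
so isolating y',
  dy/dx = -(-6/x^2)/(y^(-2)) = 6y^2/x^2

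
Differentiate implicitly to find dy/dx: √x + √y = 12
Apply d/dx to both sides, remembering that y depends on x. Each occurrence of y therefore brings in a y' = dy/dx via the chain rule.

With F(x, y) equal to the left-hand side minus the right, differentiate F term by term:
  d/dx[√(x)] = 1/(2√(x))
  d/dx[√(y)] = y'/(2√(y))
  d/dx[-12] = 0
Adding these up, d/dx[F] = 0 becomes
  (1/(2√(x))) + (1/(2√(y)))·y' = 0,
so isolating y',
  dy/dx = -(1/(2√(x)))/(1/(2√(y))) = -√(y)/√(x)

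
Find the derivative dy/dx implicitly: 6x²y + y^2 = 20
Differentiate both sides with respect to x, treating y as y(x). By the chain rule, any term containing y contributes a factor of y' = dy/dx when we differentiate it.

Move every term to one side and write the relation as F(x, y) = 0. Term by term,
  d/dx[6x^2y] = 6x^2·y' + 12xy
  d/dx[y^2] = 2y·y'
  d/dx[-20] = 0

The pieces without y' make up ∂F/∂x and the coefficient of y' is ∂F/∂y:
  ∂F/∂x = 12xy,
  ∂F/∂y = 6x^2 + 2y.

Since d/dx[F] = ∂F/∂x + (∂F/∂y)·y' = 0, solve for y':
  (∂F/∂y)·y' = -∂F/∂x
  dy/dx = -(∂F/∂x)/(∂F/∂y) = -(12xy)/(6x^2 + 2y) = -6xy/(3x^2 + y)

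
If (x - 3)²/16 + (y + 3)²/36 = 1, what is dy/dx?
Take d/dx of both sides. Since y is implicitly a function of x, the chain rule attaches a y' = dy/dx factor whenever we differentiate through y.

Set F(x, y) = (left side) − (right side), so the curve is F = 0. Differentiating each term of F:
  d/dx[(x - 3)^2/16] = x/8 - 3/8
  d/dx[(y + 3)^2/36] = y'(y + 3)/18
  d/dx[-1] = 0

Collecting, the y'-free part is the partial derivative in x and the y' coefficient is the partial derivative in y:
  ∂F/∂x = x/8 - 3/8
  ∂F/∂y = y/18 + 1/6

so d/dx[F(x, y(x))] = ∂F/∂x + (∂F/∂y)·y' = 0. Rearranging,
  dy/dx = -(∂F/∂x)/(∂F/∂y) = -(x/8 - 3/8)/(y/18 + 1/6)
        = -((x - 3)/8)/((y + 3)/18) = 9(3 - x)/(4(y + 3))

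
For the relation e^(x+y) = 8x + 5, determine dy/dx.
Differentiate the relation implicitly: treat y = y(x) and apply the chain rule, so every y-derivative picks up a y' = dy/dx factor.

With everything moved to the left-hand side, differentiate term by term:
  d/dx[-8x] = -8
  d/dx[e^(x + y)] = (y' + 1)·e^(x + y)
  d/dx[-5] = 0

Separating the contributions that come from x directly and those that come through y:
  without y':      e^(x + y) - 8
  multiplying y':  e^(x + y)

so (e^(x + y) - 8) + (e^(x + y))·y' = 0, and therefore
  dy/dx = -(e^(x + y) - 8)/(e^(x + y)) = 8e^(-x - y) - 1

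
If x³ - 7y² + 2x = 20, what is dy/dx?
Differentiate both sides with respect to x, treating y as y(x). By the chain rule, any term containing y contributes a factor of y' = dy/dx when we differentiate it.

Move every term to one side and write the relation as F(x, y) = 0. Term by term,
  d/dx[x^3] = 3x^2
  d/dx[2x] = 2
  d/dx[-7y^2] = -14y·y'
  d/dx[-20] = 0

The pieces without y' make up ∂F/∂x and the coefficient of y' is ∂F/∂y:
  ∂F/∂x = 3x^2 + 2,
  ∂F/∂y = -14y.

Since d/dx[F] = ∂F/∂x + (∂F/∂y)·y' = 0, solve for y':
  (∂F/∂y)·y' = -∂F/∂x
  dy/dx = -(∂F/∂x)/(∂F/∂y) = -(3x^2 + 2)/(-14y) = (3x^2 + 2)/(14y)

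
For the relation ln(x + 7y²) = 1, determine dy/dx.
Differentiate both sides with respect to x, treating y as y(x). By the chain rule, any term containing y contributes a factor of y' = dy/dx when we differentiate it.

Move every term to one side and write the relation as F(x, y) = 0. Term by term,
  d/dx[ln(x + 7y^2)] = (14y·y' + 1)/(x + 7y^2)
  d/dx[-1] = 0

The pieces without y' make up ∂F/∂x and the coefficient of y' is ∂F/∂y:
  ∂F/∂x = 1/(x + 7y^2),
  ∂F/∂y = 14y/(x + 7y^2).

Since d/dx[F] = ∂F/∂x + (∂F/∂y)·y' = 0, solve for y':
  (∂F/∂y)·y' = -∂F/∂x
  dy/dx = -(∂F/∂x)/(∂F/∂y) = -(1/(x + 7y^2))/(14y/(x + 7y^2)) = -1/(14y)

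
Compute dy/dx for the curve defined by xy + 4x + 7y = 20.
Differentiate both sides with respect to x, treating y as y(x). By the chain rule, any term containing y contributes a factor of y' = dy/dx when we differentiate it.

Move every term to one side and write the relation as F(x, y) = 0. Term by term,
  d/dx[xy] = x·y' + y
  d/dx[4x] = 4
  d/dx[7y] = 7·y'
  d/dx[-20] = 0

The pieces without y' make up ∂F/∂x and the coefficient of y' is ∂F/∂y:
  ∂F/∂x = y + 4,
  ∂F/∂y = x + 7.

Since d/dx[F] = ∂F/∂x + (∂F/∂y)·y' = 0, solve for y':
  (∂F/∂y)·y' = -∂F/∂x
  dy/dx = -(∂F/∂x)/(∂F/∂y) = -(y + 4)/(x + 7) = (-y - 4)/(x + 7)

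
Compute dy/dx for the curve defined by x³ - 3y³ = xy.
Apply d/dx to both sides, remembering that y depends on x. Each occurrence of y therefore brings in a y' = dy/dx via the chain rule.

With F(x, y) equal to the left-hand side minus the right, differentiate F term by term:
  d/dx[x^3] = 3x^2
  d/dx[-xy] = -x·y' - y
  d/dx[-3y^3] = -9y^2·y'
Adding these up, d/dx[F] = 0 becomes
  (3x^2 - y) + (-x - 9y^2)·y' = 0,
so isolating y',
  dy/dx = -(3x^2 - y)/(-x - 9y^2) = (3x^2 - y)/(x + 9y^2)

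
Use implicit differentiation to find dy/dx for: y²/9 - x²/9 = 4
Differentiate the relation implicitly: treat y = y(x) and apply the chain rule, so every y-derivative picks up a y' = dy/dx factor.

With everything moved to the left-hand side, differentiate term by term:
  d/dx[-x^2/9] = -2x/9
  d/dx[y^2/9] = 2y·y'/9
  d/dx[-4] = 0

Separating the contributions that come from x directly and those that come through y:
  without y':      -2x/9
  multiplying y':  2y/9

so (-2x/9) + (2y/9)·y' = 0, and therefore
  dy/dx = -(-2x/9)/(2y/9) = x/y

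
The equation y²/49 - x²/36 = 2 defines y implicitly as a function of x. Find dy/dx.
Apply d/dx to both sides, remembering that y depends on x. Each occurrence of y therefore brings in a y' = dy/dx via the chain rule.

With F(x, y) equal to the left-hand side minus the right, differentiate F term by term:
  d/dx[-x^2/36] = -x/18
  d/dx[y^2/49] = 2y·y'/49
  d/dx[-2] = 0
Adding these up, d/dx[F] = 0 becomes
  (-x/18) + (2y/49)·y' = 0,
so isolating y',
  dy/dx = -(-x/18)/(2y/49) = 49x/(36y)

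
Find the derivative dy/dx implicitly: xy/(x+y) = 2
Differentiate both sides with respect to x, treating y as y(x). By the chain rule, any term containing y contributes a factor of y' = dy/dx when we differentiate it.

Move every term to one side and write the relation as F(x, y) = 0. Term by term,
  d/dx[xy/(x + y)] = xy(-y' - 1)/(x + y)^2 + x·y'/(x + y) + y/(x + y)
  d/dx[-2] = 0

The pieces without y' make up ∂F/∂x and the coefficient of y' is ∂F/∂y:
  ∂F/∂x = -xy/(x + y)^2 + y/(x + y),
  ∂F/∂y = -xy/(x + y)^2 + x/(x + y).

Since d/dx[F] = ∂F/∂x + (∂F/∂y)·y' = 0, solve for y':
  (∂F/∂y)·y' = -∂F/∂x
  dy/dx = -(∂F/∂x)/(∂F/∂y) = -(-xy/(x + y)^2 + y/(x + y))/(-xy/(x + y)^2 + x/(x + y))
        = -(y^2/(x + y)^2)/(x^2/(x + y)^2) = -y^2/x^2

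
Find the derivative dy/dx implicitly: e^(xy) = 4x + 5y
Differentiate both sides with respect to x, treating y as y(x). By the chain rule, any term containing y contributes a factor of y' = dy/dx when we differentiate it.

Move every term to one side and write the relation as F(x, y) = 0. Term by term,
  d/dx[-4x] = -4
  d/dx[-5y] = -5·y'
  d/dx[e^(xy)] = (x·y' + y)·e^(xy)

The pieces without y' make up ∂F/∂x and the coefficient of y' is ∂F/∂y:
  ∂F/∂x = y·e^(xy) - 4,
  ∂F/∂y = x·e^(xy) - 5.

Since d/dx[F] = ∂F/∂x + (∂F/∂y)·y' = 0, solve for y':
  (∂F/∂y)·y' = -∂F/∂x
  dy/dx = -(∂F/∂x)/(∂F/∂y) = -(y·e^(xy) - 4)/(x·e^(xy) - 5) = (-y·e^(xy) + 4)/(x·e^(xy) - 5)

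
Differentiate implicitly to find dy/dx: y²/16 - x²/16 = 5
Differentiate both sides with respect to x, treating y as y(x). By the chain rule, any term containing y contributes a factor of y' = dy/dx when we differentiate it.

Move every term to one side and write the relation as F(x, y) = 0. Term by term,
  d/dx[-x^2/16] = -x/8
  d/dx[y^2/16] = y·y'/8
  d/dx[-5] = 0

The pieces without y' make up ∂F/∂x and the coefficient of y' is ∂F/∂y:
  ∂F/∂x = -x/8,
  ∂F/∂y = y/8.

Since d/dx[F] = ∂F/∂x + (∂F/∂y)·y' = 0, solve for y':
  (∂F/∂y)·y' = -∂F/∂x
  dy/dx = -(∂F/∂x)/(∂F/∂y) = -(-x/8)/(y/8) = x/y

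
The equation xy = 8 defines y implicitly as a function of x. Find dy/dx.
Take d/dx of both sides. Since y is implicitly a function of x, the chain rule attaches a y' = dy/dx factor whenever we differentiate through y.

Set F(x, y) = (left side) − (right side), so the curve is F = 0. Differentiating each term of F:
  d/dx[xy] = x·y' + y
  d/dx[-8] = 0

Collecting, the y'-free part is the partial derivative in x and the y' coefficient is the partial derivative in y:
  ∂F/∂x = y
  ∂F/∂y = x

so d/dx[F(x, y(x))] = ∂F/∂x + (∂F/∂y)·y' = 0. Rearranging,
  dy/dx = -(∂F/∂x)/(∂F/∂y) = -(y)/(x) = -y/x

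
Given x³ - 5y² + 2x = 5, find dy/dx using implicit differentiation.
Differentiate both sides with respect to x, treating y as y(x). By the chain rule, any term containing y contributes a factor of y' = dy/dx when we differentiate it.

Move every term to one side and write the relation as F(x, y) = 0. Term by term,
  d/dx[x^3] = 3x^2
  d/dx[2x] = 2
  d/dx[-5y^2] = -10y·y'
  d/dx[-5] = 0

The pieces without y' make up ∂F/∂x and the coefficient of y' is ∂F/∂y:
  ∂F/∂x = 3x^2 + 2,
  ∂F/∂y = -10y.

Since d/dx[F] = ∂F/∂x + (∂F/∂y)·y' = 0, solve for y':
  (∂F/∂y)·y' = -∂F/∂x
  dy/dx = -(∂F/∂x)/(∂F/∂y) = -(3x^2 + 2)/(-10y) = (3x^2 + 2)/(10y)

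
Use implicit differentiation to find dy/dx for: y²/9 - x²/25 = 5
Take d/dx of both sides. Since y is implicitly a function of x, the chain rule attaches a y' = dy/dx factor whenever we differentiate through y.

Set F(x, y) = (left side) − (right side), so the curve is F = 0. Differentiating each term of F:
  d/dx[-x^2/25] = -2x/25
  d/dx[y^2/9] = 2y·y'/9
  d/dx[-5] = 0

Collecting, the y'-free part is the partial derivative in x and the y' coefficient is the partial derivative in y:
  ∂F/∂x = -2x/25
  ∂F/∂y = 2y/9

so d/dx[F(x, y(x))] = ∂F/∂x + (∂F/∂y)·y' = 0. Rearranging,
  dy/dx = -(∂F/∂x)/(∂F/∂y) = -(-2x/25)/(2y/9) = 9x/(25y)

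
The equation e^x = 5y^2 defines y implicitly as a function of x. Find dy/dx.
Differentiate both sides with respect to x, treating y as y(x). By the chain rule, any term containing y contributes a factor of y' = dy/dx when we differentiate it.

Move every term to one side and write the relation as F(x, y) = 0. Term by term,
  d/dx[-5y^2] = -10y·y'
  d/dx[e^(x)] = e^(x)

The pieces without y' make up ∂F/∂x and the coefficient of y' is ∂F/∂y:
  ∂F/∂x = e^(x),
  ∂F/∂y = -10y.

Since d/dx[F] = ∂F/∂x + (∂F/∂y)·y' = 0, solve for y':
  (∂F/∂y)·y' = -∂F/∂x
  dy/dx = -(∂F/∂x)/(∂F/∂y) = -(e^(x))/(-10y) = e^(x)/(10y)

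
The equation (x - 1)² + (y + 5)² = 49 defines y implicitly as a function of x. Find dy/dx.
Differentiate both sides with respect to x, treating y as y(x). By the chain rule, any term containing y contributes a factor of y' = dy/dx when we differentiate it.

Move every term to one side and write the relation as F(x, y) = 0. Term by term,
  d/dx[(x - 1)^2] = 2x - 2
  d/dx[(y + 5)^2] = 2·y'(y + 5)
  d/dx[-49] = 0

The pieces without y' make up ∂F/∂x and the coefficient of y' is ∂F/∂y:
  ∂F/∂x = 2x - 2,
  ∂F/∂y = 2y + 10.

Since d/dx[F] = ∂F/∂x + (∂F/∂y)·y' = 0, solve for y':
  (∂F/∂y)·y' = -∂F/∂x
  dy/dx = -(∂F/∂x)/(∂F/∂y) = -(2x - 2)/(2y + 10) = (1 - x)/(y + 5)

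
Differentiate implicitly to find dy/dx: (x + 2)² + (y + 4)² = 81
Take d/dx of both sides. Since y is implicitly a function of x, the chain rule attaches a y' = dy/dx factor whenever we differentiate through y.

Set F(x, y) = (left side) − (right side), so the curve is F = 0. Differentiating each term of F:
  d/dx[(x + 2)^2] = 2x + 4
  d/dx[(y + 4)^2] = 2·y'(y + 4)
  d/dx[-81] = 0

Collecting, the y'-free part is the partial derivative in x and the y' coefficient is the partial derivative in y:
  ∂F/∂x = 2x + 4
  ∂F/∂y = 2y + 8

so d/dx[F(x, y(x))] = ∂F/∂x + (∂F/∂y)·y' = 0. Rearranging,
  dy/dx = -(∂F/∂x)/(∂F/∂y) = -(2x + 4)/(2y + 8) = (-x - 2)/(y + 4)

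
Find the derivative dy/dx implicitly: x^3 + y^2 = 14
Apply d/dx to both sides, remembering that y depends on x. Each occurrence of y therefore brings in a y' = dy/dx via the chain rule.

With F(x, y) equal to the left-hand side minus the right, differentiate F term by term:
  d/dx[x^3] = 3x^2
  d/dx[y^2] = 2y·y'
  d/dx[-14] = 0
Adding these up, d/dx[F] = 0 becomes
  (3x^2) + (2y)·y' = 0,
so isolating y',
  dy/dx = -(3x^2)/(2y) = -3x^2/(2y)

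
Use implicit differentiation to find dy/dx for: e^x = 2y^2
Differentiate both sides with respect to x, treating y as y(x). By the chain rule, any term containing y contributes a factor of y' = dy/dx when we differentiate it.

Move every term to one side and write the relation as F(x, y) = 0. Term by term,
  d/dx[-2y^2] = -4y·y'
  d/dx[e^(x)] = e^(x)

The pieces without y' make up ∂F/∂x and the coefficient of y' is ∂F/∂y:
  ∂F/∂x = e^(x),
  ∂F/∂y = -4y.

Since d/dx[F] = ∂F/∂x + (∂F/∂y)·y' = 0, solve for y':
  (∂F/∂y)·y' = -∂F/∂x
  dy/dx = -(∂F/∂x)/(∂F/∂y) = -(e^(x))/(-4y) = e^(x)/(4y)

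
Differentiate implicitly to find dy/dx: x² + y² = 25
Take d/dx of both sides. Since y is implicitly a function of x, the chain rule attaches a y' = dy/dx factor whenever we differentiate through y.

Set F(x, y) = (left side) − (right side), so the curve is F = 0. Differentiating each term of F:
  d/dx[x^2] = 2x
  d/dx[y^2] = 2y·y'
  d/dx[-25] = 0

Collecting, the y'-free part is the partial derivative in x and the y' coefficient is the partial derivative in y:
  ∂F/∂x = 2x
  ∂F/∂y = 2y

so d/dx[F(x, y(x))] = ∂F/∂x + (∂F/∂y)·y' = 0. Rearranging,
  dy/dx = -(∂F/∂x)/(∂F/∂y) = -(2x)/(2y) = -x/y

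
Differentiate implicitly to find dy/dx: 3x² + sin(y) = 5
Differentiate the relation implicitly: treat y = y(x) and apply the chain rule, so every y-derivative picks up a y' = dy/dx factor.

With everything moved to the left-hand side, differentiate term by term:
  d/dx[3x^2] = 6x
  d/dx[sin(y)] = y'·cos(y)
  d/dx[-5] = 0

Separating the contributions that come from x directly and those that come through y:
  without y':      6x
  multiplying y':  cos(y)

so (6x) + (cos(y))·y' = 0, and therefore
  dy/dx = -(6x)/(cos(y)) = -6x/cos(y)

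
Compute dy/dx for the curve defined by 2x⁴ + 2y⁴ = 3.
Apply d/dx to both sides, remembering that y depends on x. Each occurrence of y therefore brings in a y' = dy/dx via the chain rule.

With F(x, y) equal to the left-hand side minus the right, differentiate F term by term:
  d/dx[2x^4] = 8x^3
  d/dx[2y^4] = 8y^3·y'
  d/dx[-3] = 0
Adding these up, d/dx[F] = 0 becomes
  (8x^3) + (8y^3)·y' = 0,
so isolating y',
  dy/dx = -(8x^3)/(8y^3) = -x^3/y^3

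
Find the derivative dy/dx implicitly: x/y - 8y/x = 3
Apply d/dx to both sides, remembering that y depends on x. Each occurrence of y therefore brings in a y' = dy/dx via the chain rule.

With F(x, y) equal to the left-hand side minus the right, differentiate F term by term:
  d/dx[x/y] = -x·y'/y^2 + 1/y
  d/dx[-8y/x] = -8·y'/x + 8y/x^2
  d/dx[-3] = 0
Adding these up, d/dx[F] = 0 becomes
  (1/y + 8y/x^2) + (-x/y^2 - 8/x)·y' = 0,
so isolating y',
  dy/dx = -(1/y + 8y/x^2)/(-x/y^2 - 8/x)
        = -((x^2 + 8y^2)/(x^2y))/(-(x^2 + 8y^2)/(xy^2)) = y/x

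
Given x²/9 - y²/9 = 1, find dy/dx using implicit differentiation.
Differentiate the relation implicitly: treat y = y(x) and apply the chain rule, so every y-derivative picks up a y' = dy/dx factor.

With everything moved to the left-hand side, differentiate term by term:
  d/dx[x^2/9] = 2x/9
  d/dx[-y^2/9] = -2y·y'/9
  d/dx[-1] = 0

Separating the contributions that come from x directly and those that come through y:
  without y':      2x/9
  multiplying y':  -2y/9

so (2x/9) + (-2y/9)·y' = 0, and therefore
  dy/dx = -(2x/9)/(-2y/9) = x/y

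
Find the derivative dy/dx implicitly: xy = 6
Differentiate both sides with respect to x, treating y as y(x). By the chain rule, any term containing y contributes a factor of y' = dy/dx when we differentiate it.

Move every term to one side and write the relation as F(x, y) = 0. Term by term,
  d/dx[xy] = x·y' + y
  d/dx[-6] = 0

The pieces without y' make up ∂F/∂x and the coefficient of y' is ∂F/∂y:
  ∂F/∂x = y,
  ∂F/∂y = x.

Since d/dx[F] = ∂F/∂x + (∂F/∂y)·y' = 0, solve for y':
  (∂F/∂y)·y' = -∂F/∂x
  dy/dx = -(∂F/∂x)/(∂F/∂y) = -(y)/(x) = -y/x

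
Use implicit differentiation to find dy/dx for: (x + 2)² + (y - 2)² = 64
Apply d/dx to both sides, remembering that y depends on x. Each occurrence of y therefore brings in a y' = dy/dx via the chain rule.

With F(x, y) equal to the left-hand side minus the right, differentiate F term by term:
  d/dx[(x + 2)^2] = 2x + 4
  d/dx[(y - 2)^2] = 2·y'(y - 2)
  d/dx[-64] = 0
Adding these up, d/dx[F] = 0 becomes
  (2x + 4) + (2y - 4)·y' = 0,
so isolating y',
  dy/dx = -(2x + 4)/(2y - 4) = (-x - 2)/(y - 2)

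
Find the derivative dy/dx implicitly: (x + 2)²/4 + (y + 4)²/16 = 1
Take d/dx of both sides. Since y is implicitly a function of x, the chain rule attaches a y' = dy/dx factor whenever we differentiate through y.

Set F(x, y) = (left side) − (right side), so the curve is F = 0. Differentiating each term of F:
  d/dx[(x + 2)^2/4] = x/2 + 1
  d/dx[(y + 4)^2/16] = y'(y + 4)/8
  d/dx[-1] = 0

Collecting, the y'-free part is the partial derivative in x and the y' coefficient is the partial derivative in y:
  ∂F/∂x = x/2 + 1
  ∂F/∂y = y/8 + 1/2

so d/dx[F(x, y(x))] = ∂F/∂x + (∂F/∂y)·y' = 0. Rearranging,
  dy/dx = -(∂F/∂x)/(∂F/∂y) = -(x/2 + 1)/(y/8 + 1/2)
        = -((x + 2)/2)/((y + 4)/8) = 4(-x - 2)/(y + 4)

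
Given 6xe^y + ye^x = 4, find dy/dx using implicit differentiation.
Differentiate both sides with respect to x, treating y as y(x). By the chain rule, any term containing y contributes a factor of y' = dy/dx when we differentiate it.

Move every term to one side and write the relation as F(x, y) = 0. Term by term,
  d/dx[6x·e^(y)] = 6x·y'·e^(y) + 6e^(y)
  d/dx[y·e^(x)] = y·e^(x) + y'·e^(x)
  d/dx[-4] = 0

The pieces without y' make up ∂F/∂x and the coefficient of y' is ∂F/∂y:
  ∂F/∂x = y·e^(x) + 6e^(y),
  ∂F/∂y = 6x·e^(y) + e^(x).

Since d/dx[F] = ∂F/∂x + (∂F/∂y)·y' = 0, solve for y':
  (∂F/∂y)·y' = -∂F/∂x
  dy/dx = -(∂F/∂x)/(∂F/∂y) = -(y·e^(x) + 6e^(y))/(6x·e^(y) + e^(x)) = (-y·e^(x) - 6e^(y))/(6x·e^(y) + e^(x))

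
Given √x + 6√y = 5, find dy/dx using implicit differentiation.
Take d/dx of both sides. Since y is implicitly a function of x, the chain rule attaches a y' = dy/dx factor whenever we differentiate through y.

Set F(x, y) = (left side) − (right side), so the curve is F = 0. Differentiating each term of F:
  d/dx[√(x)] = 1/(2√(x))
  d/dx[6√(y)] = 3·y'/√(y)
  d/dx[-5] = 0

Collecting, the y'-free part is the partial derivative in x and the y' coefficient is the partial derivative in y:
  ∂F/∂x = 1/(2√(x))
  ∂F/∂y = 3/√(y)

so d/dx[F(x, y(x))] = ∂F/∂x + (∂F/∂y)·y' = 0. Rearranging,
  dy/dx = -(∂F/∂x)/(∂F/∂y) = -(1/(2√(x)))/(3/√(y)) = -√(y)/(6√(x))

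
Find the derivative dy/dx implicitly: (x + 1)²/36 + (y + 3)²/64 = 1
Take d/dx of both sides. Since y is implicitly a function of x, the chain rule attaches a y' = dy/dx factor whenever we differentiate through y.

Set F(x, y) = (left side) − (right side), so the curve is F = 0. Differentiating each term of F:
  d/dx[(x + 1)^2/36] = x/18 + 1/18
  d/dx[(y + 3)^2/64] = y'(y + 3)/32
  d/dx[-1] = 0

Collecting, the y'-free part is the partial derivative in x and the y' coefficient is the partial derivative in y:
  ∂F/∂x = x/18 + 1/18
  ∂F/∂y = y/32 + 3/32

so d/dx[F(x, y(x))] = ∂F/∂x + (∂F/∂y)·y' = 0. Rearranging,
  dy/dx = -(∂F/∂x)/(∂F/∂y) = -(x/18 + 1/18)/(y/32 + 3/32)
        = -((x + 1)/18)/((y + 3)/32) = 16(-x - 1)/(9(y + 3))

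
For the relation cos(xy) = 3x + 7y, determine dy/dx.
Take d/dx of both sides. Since y is implicitly a function of x, the chain rule attaches a y' = dy/dx factor whenever we differentiate through y.

Set F(x, y) = (left side) − (right side), so the curve is F = 0. Differentiating each term of F:
  d/dx[-3x] = -3
  d/dx[-7y] = -7·y'
  d/dx[cos(xy)] = -(x·y' + y)·sin(xy)

Collecting, the y'-free part is the partial derivative in x and the y' coefficient is the partial derivative in y:
  ∂F/∂x = -y·sin(xy) - 3
  ∂F/∂y = -x·sin(xy) - 7

so d/dx[F(x, y(x))] = ∂F/∂x + (∂F/∂y)·y' = 0. Rearranging,
  dy/dx = -(∂F/∂x)/(∂F/∂y) = -(-y·sin(xy) - 3)/(-x·sin(xy) - 7) = -(y·sin(xy) + 3)/(x·sin(xy) + 7)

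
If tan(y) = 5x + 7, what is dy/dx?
Take d/dx of both sides. Since y is implicitly a function of x, the chain rule attaches a y' = dy/dx factor whenever we differentiate through y.

Set F(x, y) = (left side) − (right side), so the curve is F = 0. Differentiating each term of F:
  d/dx[-5x] = -5
  d/dx[tan(y)] = y'(tan(y)^2 + 1)
  d/dx[-7] = 0

Collecting, the y'-free part is the partial derivative in x and the y' coefficient is the partial derivative in y:
  ∂F/∂x = -5
  ∂F/∂y = tan(y)^2 + 1

so d/dx[F(x, y(x))] = ∂F/∂x + (∂F/∂y)·y' = 0. Rearranging,
  dy/dx = -(∂F/∂x)/(∂F/∂y) = -(-5)/(tan(y)^2 + 1) = 5cos(y)^2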